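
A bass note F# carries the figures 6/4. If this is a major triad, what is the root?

B

The figures 6/4 mean the fifth of the chord is in the bass. If F# is the fifth of a major triad, the root is B (chord tones B–D#–F#).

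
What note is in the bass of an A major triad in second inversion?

A major is A–C#–E. Second inversion places the fifth in the bass: E.

E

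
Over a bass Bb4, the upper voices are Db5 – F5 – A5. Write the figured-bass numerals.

7

The notes Bb, Db, F, A stack in thirds as Bb–Db–F–A — a Bb minor-major seventh chord. The bass Bb is the root, so this is root position: figured 7.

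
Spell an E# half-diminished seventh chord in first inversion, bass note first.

E# half-diminished seventh is E#–G#–B–D#. First inversion puts the third (G#) in the bass, with the remaining tones above: G#, B, D#, E#.

G#, B, D#, E#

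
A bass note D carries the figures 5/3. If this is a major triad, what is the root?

D

The figures 5/3 mean the root of the chord is in the bass. If D is the root of a major triad, the root is D (chord tones D–F#–A).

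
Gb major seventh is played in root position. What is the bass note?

The root of Gb major seventh (Gb–Bb–Db–F) is Gb; that is the bass in root position.

Gb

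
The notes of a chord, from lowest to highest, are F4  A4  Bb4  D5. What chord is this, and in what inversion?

Bb major seventh, second inversion

The distinct note names are F, A, Bb, D. Stacked in thirds they read Bb–D–F–A, which is a major seventh chord on Bb.
The lowest note is F, the fifth of the chord, so this is second inversion (figured bass 4/3).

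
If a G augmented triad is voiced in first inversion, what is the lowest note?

The third of G augmented (G–B–D#) is B; that is the bass in first inversion.

B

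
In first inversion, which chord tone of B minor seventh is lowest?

In first inversion the third is lowest. For B minor seventh (B–D–F#–A) that is D.

D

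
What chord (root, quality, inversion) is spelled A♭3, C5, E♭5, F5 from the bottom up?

Reducing to letter names: Ab, C, Eb, F. These stack in thirds as F–Ab–C–Eb — an F minor seventh chord.
With the third (Ab) in the bass, the chord is in first inversion (figured bass 6/5).

F minor seventh, first inversion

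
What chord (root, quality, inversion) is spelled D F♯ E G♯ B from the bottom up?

Reducing to letter names: D, F#, E, G#, B. These stack in thirds as E–G#–B–D–F# — an E dominant ninth chord.
D is the seventh of E dominant ninth; seventh in the bass means third inversion.

E dominant ninth, third inversion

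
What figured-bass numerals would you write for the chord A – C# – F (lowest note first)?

6

The notes A, C#, F stack in thirds as F–A–C# — an F augmented triad. The bass A is the third, so this is first inversion: figured 6.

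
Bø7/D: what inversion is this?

first inversion

Bø7/D means B half-diminished seventh with D in the bass. D is the third of B half-diminished seventh (B–D–F–A), so this is first inversion.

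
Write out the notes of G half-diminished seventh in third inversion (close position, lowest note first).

G half-diminished seventh is G–Bb–Db–F. Third inversion puts the seventh (F) in the bass, with the remaining tones above: F, G, Bb, Db.

F, G, Bb, Db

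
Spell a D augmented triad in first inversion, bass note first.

Spelling D augmented: D–F#–A#. In first inversion the third is bass, giving F#, A#, D from the bottom.

F#, A#, D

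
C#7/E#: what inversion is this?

first inversion

C#7/E# means C# dominant seventh with E# in the bass. E# is the third of C# dominant seventh (C#–E#–G#–B), so this is first inversion.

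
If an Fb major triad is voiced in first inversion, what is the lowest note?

Fb major is Fb–Ab–Cb. First inversion places the third in the bass: Ab.

Ab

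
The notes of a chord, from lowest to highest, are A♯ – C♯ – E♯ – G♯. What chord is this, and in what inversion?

Reducing to letter names: A#, C#, E#, G#. These stack in thirds as A#–C#–E#–G# — an A# minor seventh chord.
With the root (A#) in the bass, the chord is in root position (figured bass 7).

A# minor seventh, root position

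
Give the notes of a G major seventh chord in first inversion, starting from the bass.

B, D, F#, G

Spelling G major seventh: G–B–D–F#. In first inversion the third is bass, giving B, D, F#, G from the bottom.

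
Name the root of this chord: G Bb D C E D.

G, Bb, D, C, E are the tones of a C dominant ninth chord (C–E–G–Bb–D), making C the root.

C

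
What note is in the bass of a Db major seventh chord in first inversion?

F

In first inversion the third is lowest. For Db major seventh (Db–F–Ab–C) that is F.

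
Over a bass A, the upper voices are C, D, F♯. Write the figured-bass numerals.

4/3

The notes A, C, D, F# stack in thirds as D–F#–A–C — a D dominant seventh chord. The bass A is the fifth, so this is second inversion: figured 4/3.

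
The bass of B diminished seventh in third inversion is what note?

Ab

The seventh of B diminished seventh (B–D–F–Ab) is Ab; that is the bass in third inversion.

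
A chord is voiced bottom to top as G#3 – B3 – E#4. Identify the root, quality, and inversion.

The distinct note names are G#, B, E#. Stacked in thirds they read E#–G#–B, which is a diminished triad on E#.
The lowest note is G#, the third of the chord, so this is first inversion (figured bass 6).

E# diminished, first inversion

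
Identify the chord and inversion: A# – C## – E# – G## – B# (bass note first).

A# major ninth, root position

The distinct note names are A#, C##, E#, G##, B#. Stacked in thirds they read A#–C##–E#–G##–B#, which is a major ninth chord on A#.
A# is the root of A# major ninth; root in the bass means root position.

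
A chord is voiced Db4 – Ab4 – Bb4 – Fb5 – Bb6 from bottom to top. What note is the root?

Bb

Reordering Db, Ab, Bb, Fb into stacked thirds gives Bb–Db–Fb–Ab; the bottom of that stack, Bb, is the root.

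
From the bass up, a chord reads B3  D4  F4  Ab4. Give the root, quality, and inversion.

The distinct note names are B, D, F, Ab. Stacked in thirds they read B–D–F–Ab, which is a diminished seventh chord on B.
B is the root of B diminished seventh; root in the bass means root position (figured bass 7).

B diminished seventh, root position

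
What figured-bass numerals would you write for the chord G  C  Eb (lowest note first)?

6/4

The notes G, C, Eb stack in thirds as C–Eb–G — a C minor triad. The bass G is the fifth, so this is second inversion: figured 6/4.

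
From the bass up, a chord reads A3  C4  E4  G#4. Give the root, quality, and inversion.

The distinct note names are A, C, E, G#. Stacked in thirds they read A–C–E–G#, which is a minor-major seventh chord on A.
With the root (A) in the bass, the chord is in root position (figured bass 7).

A minor-major seventh, root position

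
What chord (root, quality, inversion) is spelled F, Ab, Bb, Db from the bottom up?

Reducing to letter names: F, Ab, Bb, Db. These stack in thirds as Bb–Db–F–Ab — a Bb minor seventh chord.
With the fifth (F) in the bass, the chord is in second inversion (figured bass 4/3).

Bb minor seventh, second inversion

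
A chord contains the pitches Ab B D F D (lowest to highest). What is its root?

Reordering Ab, B, D, F into stacked thirds gives B–D–F–Ab; the bottom of that stack, B, is the root.

B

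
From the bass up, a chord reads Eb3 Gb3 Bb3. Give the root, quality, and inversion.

The distinct note names are Eb, Gb, Bb. Stacked in thirds they read Eb–Gb–Bb, which is a minor triad on Eb.
Eb is the root of Eb minor; root in the bass means root position (figured bass 5/3).

Eb minor, root position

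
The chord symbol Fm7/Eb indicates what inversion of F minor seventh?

third inversion

Fm7/Eb means F minor seventh with Eb in the bass. Eb is the seventh of F minor seventh (F–Ab–C–Eb), so this is third inversion.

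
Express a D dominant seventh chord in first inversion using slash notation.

First inversion of D dominant seventh has the third (F#) in the bass. As a slash chord: D7/F#.

D7/F#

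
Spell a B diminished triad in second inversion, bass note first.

F, B, D

Spelling B diminished: B–D–F. In second inversion the fifth is bass, giving F, B, D from the bottom.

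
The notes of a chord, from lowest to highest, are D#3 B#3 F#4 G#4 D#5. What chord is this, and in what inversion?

Reducing to letter names: D#, B#, F#, G#. These stack in thirds as G#–B#–D#–F# — a G# dominant seventh chord.
The lowest note is D#, the fifth of the chord, so this is second inversion (figured bass 4/3).

G# dominant seventh, second inversion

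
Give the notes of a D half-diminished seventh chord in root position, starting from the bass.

D half-diminished seventh is D–F–Ab–C. Root position puts the root (D) in the bass, with the remaining tones above: D, F, Ab, C.

D, F, Ab, C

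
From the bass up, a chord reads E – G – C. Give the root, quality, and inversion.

C major, first inversion

The pitch classes E, G, C arrange in thirds as C–E–G: a C major triad.
E is the third of C major; third in the bass means first inversion (figured bass 6).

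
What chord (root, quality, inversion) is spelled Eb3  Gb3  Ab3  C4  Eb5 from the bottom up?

Ab dominant seventh, second inversion

The distinct note names are Eb, Gb, Ab, C. Stacked in thirds they read Ab–C–Eb–Gb, which is a dominant seventh chord on Ab.
Eb is the fifth of Ab dominant seventh; fifth in the bass means second inversion (figured bass 4/3).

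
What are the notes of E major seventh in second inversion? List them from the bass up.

E major seventh is E–G#–B–D#. Second inversion puts the fifth (B) in the bass, with the remaining tones above: B, D#, E, G#.

B, D#, E, G#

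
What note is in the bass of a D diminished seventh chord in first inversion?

D diminished seventh is D–F–Ab–Cb. First inversion places the third in the bass: F.

F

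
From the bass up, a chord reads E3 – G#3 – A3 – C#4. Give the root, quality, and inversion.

The distinct note names are E, G#, A, C#. Stacked in thirds they read A–C#–E–G#, which is a major seventh chord on A.
E is the fifth of A major seventh; fifth in the bass means second inversion (figured bass 4/3).

A major seventh, second inversion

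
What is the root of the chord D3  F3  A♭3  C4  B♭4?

Bb

The distinct letter names are D, F, Ab, C, Bb. Arranged as a stack of thirds they read Bb–D–F–Ab–C, so Bb is the root (a Bb dominant ninth chord).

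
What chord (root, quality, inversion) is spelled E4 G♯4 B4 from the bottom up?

The pitch classes E, G#, B arrange in thirds as E–G#–B: an E major triad.
The lowest note is E, the root of the chord, so this is root position (figured bass 5/3).

E major, root position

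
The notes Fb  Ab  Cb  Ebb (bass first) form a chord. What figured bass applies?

The notes Fb, Ab, Cb, Ebb stack in thirds as Fb–Ab–Cb–Ebb — an Fb dominant seventh chord. The bass Fb is the root, so this is root position: figured 7.

7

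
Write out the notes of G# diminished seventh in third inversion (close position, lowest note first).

F, G#, B, D

G# diminished seventh is G#–B–D–F. Third inversion puts the seventh (F) in the bass, with the remaining tones above: F, G#, B, D.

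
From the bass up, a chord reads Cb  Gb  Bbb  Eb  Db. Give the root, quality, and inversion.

Cb dominant ninth, root position

The distinct note names are Cb, Gb, Bbb, Eb, Db. Stacked in thirds they read Cb–Eb–Gb–Bbb–Db, which is a dominant ninth chord on Cb.
The lowest note is Cb, the root of the chord, so this is root position.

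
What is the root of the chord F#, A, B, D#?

B

Reordering F#, A, B, D# into stacked thirds gives B–D#–F#–A; the bottom of that stack, B, is the root.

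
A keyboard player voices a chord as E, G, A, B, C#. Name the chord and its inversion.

The distinct note names are E, G, A, B, C#. Stacked in thirds they read A–C#–E–G–B, which is a dominant ninth chord on A.
With the fifth (E) in the bass, the chord is in second inversion.

A dominant ninth, second inversion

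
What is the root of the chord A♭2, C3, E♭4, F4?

Ab, C, Eb, F are the tones of an F minor seventh chord (F–Ab–C–Eb), making F the root.

F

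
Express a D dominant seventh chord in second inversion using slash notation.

D7/A

Second inversion of D dominant seventh has the fifth (A) in the bass. As a slash chord: D7/A.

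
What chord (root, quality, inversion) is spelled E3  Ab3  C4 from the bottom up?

The pitch classes E, Ab, C arrange in thirds as Ab–C–E: an Ab augmented triad.
The lowest note is E, the fifth of the chord, so this is second inversion (figured bass 6/4).

Ab augmented, second inversion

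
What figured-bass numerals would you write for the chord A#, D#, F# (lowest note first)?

The notes A#, D#, F# stack in thirds as D#–F#–A# — a D# minor triad. The bass A# is the fifth, so this is second inversion: figured 6/4.

6/4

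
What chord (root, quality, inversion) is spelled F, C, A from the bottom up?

F major, root position

The pitch classes F, C, A arrange in thirds as F–A–C: an F major triad.
With the root (F) in the bass, the chord is in root position (figured bass 5/3).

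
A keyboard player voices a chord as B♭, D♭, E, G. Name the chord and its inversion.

E diminished seventh, second inversion

The distinct note names are Bb, Db, E, G. Stacked in thirds they read E–G–Bb–Db, which is a diminished seventh chord on E.
The lowest note is Bb, the fifth of the chord, so this is second inversion (figured bass 4/3).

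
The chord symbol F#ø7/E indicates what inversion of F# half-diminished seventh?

F#ø7/E means F# half-diminished seventh with E in the bass. E is the seventh of F# half-diminished seventh (F#–A–C–E), so this is third inversion.

third inversion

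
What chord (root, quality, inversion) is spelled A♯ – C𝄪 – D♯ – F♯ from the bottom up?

Reducing to letter names: A#, C##, D#, F#. These stack in thirds as D#–F#–A#–C## — a D# minor-major seventh chord.
With the fifth (A#) in the bass, the chord is in second inversion (figured bass 4/3).

D# minor-major seventh, second inversion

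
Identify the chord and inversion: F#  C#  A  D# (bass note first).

The pitch classes F#, C#, A, D# arrange in thirds as D#–F#–A–C#: a D# half-diminished seventh chord.
The lowest note is F#, the third of the chord, so this is first inversion (figured bass 6/5).

D# half-diminished seventh, first inversion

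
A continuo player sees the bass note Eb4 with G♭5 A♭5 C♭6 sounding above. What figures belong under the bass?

The notes Eb, Gb, Ab, Cb stack in thirds as Ab–Cb–Eb–Gb — an Ab minor seventh chord. The bass Eb is the fifth, so this is second inversion: figured 4/3.

4/3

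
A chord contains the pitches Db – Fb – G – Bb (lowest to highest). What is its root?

Reordering Db, Fb, G, Bb into stacked thirds gives G–Bb–Db–Fb; the bottom of that stack, G, is the root.

G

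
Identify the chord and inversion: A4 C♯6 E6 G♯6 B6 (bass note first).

The pitch classes A, C#, E, G#, B arrange in thirds as A–C#–E–G#–B: an A major ninth chord.
The lowest note is A, the root of the chord, so this is root position.

A major ninth, root position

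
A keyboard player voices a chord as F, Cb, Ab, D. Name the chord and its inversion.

Reducing to letter names: F, Cb, Ab, D. These stack in thirds as D–F–Ab–Cb — a D diminished seventh chord.
With the third (F) in the bass, the chord is in first inversion (figured bass 6/5).

D diminished seventh, first inversion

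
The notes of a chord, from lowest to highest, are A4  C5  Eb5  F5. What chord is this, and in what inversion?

F dominant seventh, first inversion

Reducing to letter names: A, C, Eb, F. These stack in thirds as F–A–C–Eb — an F dominant seventh chord.
With the third (A) in the bass, the chord is in first inversion (figured bass 6/5).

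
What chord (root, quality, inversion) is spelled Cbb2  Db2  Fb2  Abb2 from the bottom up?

The pitch classes Cbb, Db, Fb, Abb arrange in thirds as Db–Fb–Abb–Cbb: a Db diminished seventh chord.
With the seventh (Cbb) in the bass, the chord is in third inversion (figured bass 4/2).

Db diminished seventh, third inversion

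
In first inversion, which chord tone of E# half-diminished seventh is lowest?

G#

E# half-diminished seventh is E#–G#–B–D#. First inversion places the third in the bass: G#.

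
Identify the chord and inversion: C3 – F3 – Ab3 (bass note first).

The distinct note names are C, F, Ab. Stacked in thirds they read F–Ab–C, which is a minor triad on F.
C is the fifth of F minor; fifth in the bass means second inversion (figured bass 6/4).

F minor, second inversion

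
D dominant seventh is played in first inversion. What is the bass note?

In first inversion the third is lowest. For D dominant seventh (D–F#–A–C) that is F#.

F#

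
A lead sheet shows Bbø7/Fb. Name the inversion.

Bbø7/Fb means Bb half-diminished seventh with Fb in the bass. Fb is the fifth of Bb half-diminished seventh (Bb–Db–Fb–Ab), so this is second inversion.

second inversion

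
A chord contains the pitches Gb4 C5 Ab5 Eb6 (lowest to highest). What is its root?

Ab

Gb, C, Ab, Eb are the tones of an Ab dominant seventh chord (Ab–C–Eb–Gb), making Ab the root.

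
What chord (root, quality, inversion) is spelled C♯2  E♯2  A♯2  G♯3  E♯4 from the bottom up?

The pitch classes C#, E#, A#, G# arrange in thirds as A#–C#–E#–G#: an A# minor seventh chord.
With the third (C#) in the bass, the chord is in first inversion (figured bass 6/5).

A# minor seventh, first inversion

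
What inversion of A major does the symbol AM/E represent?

AM/E means A major with E in the bass. E is the fifth of A major (A–C#–E), so this is second inversion.

second inversion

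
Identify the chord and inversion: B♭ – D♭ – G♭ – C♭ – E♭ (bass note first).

Cb major ninth, third inversion

The pitch classes Bb, Db, Gb, Cb, Eb arrange in thirds as Cb–Eb–Gb–Bb–Db: a Cb major ninth chord.
The lowest note is Bb, the seventh of the chord, so this is third inversion.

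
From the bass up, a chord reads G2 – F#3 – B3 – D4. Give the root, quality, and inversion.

The pitch classes G, F#, B, D arrange in thirds as G–B–D–F#: a G major seventh chord.
With the root (G) in the bass, the chord is in root position (figured bass 7).

G major seventh, root position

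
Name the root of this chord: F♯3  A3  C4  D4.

Reordering F#, A, C, D into stacked thirds gives D–F#–A–C; the bottom of that stack, D, is the root.

D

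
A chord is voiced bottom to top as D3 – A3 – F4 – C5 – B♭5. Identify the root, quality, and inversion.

Bb major ninth, first inversion

The distinct note names are D, A, F, C, Bb. Stacked in thirds they read Bb–D–F–A–C, which is a major ninth chord on Bb.
The lowest note is D, the third of the chord, so this is first inversion.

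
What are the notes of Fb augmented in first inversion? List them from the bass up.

Fb augmented is Fb–Ab–C. First inversion puts the third (Ab) in the bass, with the remaining tones above: Ab, C, Fb.

Ab, C, Fb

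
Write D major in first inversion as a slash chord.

D/F#

First inversion of D major has the third (F#) in the bass. As a slash chord: D/F#.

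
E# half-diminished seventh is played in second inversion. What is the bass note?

B

E# half-diminished seventh is E#–G#–B–D#. Second inversion places the fifth in the bass: B.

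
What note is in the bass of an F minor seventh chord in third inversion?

The seventh of F minor seventh (F–Ab–C–Eb) is Eb; that is the bass in third inversion.

Eb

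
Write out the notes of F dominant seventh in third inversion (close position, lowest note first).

Eb, F, A, C

Spelling F dominant seventh: F–A–C–Eb. In third inversion the seventh is bass, giving Eb, F, A, C from the bottom.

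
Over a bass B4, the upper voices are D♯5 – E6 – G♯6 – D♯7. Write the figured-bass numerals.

The notes B, D#, E, G# stack in thirds as E–G#–B–D# — an E major seventh chord. The bass B is the fifth, so this is second inversion: figured 4/3.

4/3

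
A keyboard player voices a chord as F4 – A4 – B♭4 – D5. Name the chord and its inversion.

Bb major seventh, second inversion

The distinct note names are F, A, Bb, D. Stacked in thirds they read Bb–D–F–A, which is a major seventh chord on Bb.
The lowest note is F, the fifth of the chord, so this is second inversion (figured bass 4/3).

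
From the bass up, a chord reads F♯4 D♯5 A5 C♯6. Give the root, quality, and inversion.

The pitch classes F#, D#, A, C# arrange in thirds as D#–F#–A–C#: a D# half-diminished seventh chord.
With the third (F#) in the bass, the chord is in first inversion (figured bass 6/5).

D# half-diminished seventh, first inversion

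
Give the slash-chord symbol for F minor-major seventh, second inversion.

Fm(maj7)/C

Second inversion of F minor-major seventh has the fifth (C) in the bass. As a slash chord: Fm(maj7)/C.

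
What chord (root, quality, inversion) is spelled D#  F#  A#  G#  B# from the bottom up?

G# dominant ninth, second inversion

The distinct note names are D#, F#, A#, G#, B#. Stacked in thirds they read G#–B#–D#–F#–A#, which is a dominant ninth chord on G#.
With the fifth (D#) in the bass, the chord is in second inversion.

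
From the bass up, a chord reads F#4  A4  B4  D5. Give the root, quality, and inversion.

B minor seventh, second inversion

Reducing to letter names: F#, A, B, D. These stack in thirds as B–D–F#–A — a B minor seventh chord.
The lowest note is F#, the fifth of the chord, so this is second inversion (figured bass 4/3).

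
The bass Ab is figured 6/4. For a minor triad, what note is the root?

The figures 6/4 mean the fifth of the chord is in the bass. If Ab is the fifth of a minor triad, the root is Db (chord tones Db–Fb–Ab).

Db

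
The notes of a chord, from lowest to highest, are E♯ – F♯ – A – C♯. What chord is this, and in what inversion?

F# minor-major seventh, third inversion

The pitch classes E#, F#, A, C# arrange in thirds as F#–A–C#–E#: an F# minor-major seventh chord.
With the seventh (E#) in the bass, the chord is in third inversion (figured bass 4/2).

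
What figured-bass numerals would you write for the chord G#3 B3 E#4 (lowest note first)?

6

The notes G#, B, E# stack in thirds as E#–G#–B — an E# diminished triad. The bass G# is the third, so this is first inversion: figured 6.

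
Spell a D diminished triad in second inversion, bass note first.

Ab, D, F

The chord tones are D–F–Ab. With the fifth (Ab) lowest for second inversion: Ab, D, F.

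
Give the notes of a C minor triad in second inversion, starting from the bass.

C minor is C–Eb–G. Second inversion puts the fifth (G) in the bass, with the remaining tones above: G, C, Eb.

G, C, Eb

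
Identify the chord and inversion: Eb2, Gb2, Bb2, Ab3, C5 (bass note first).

Ab dominant ninth, second inversion

The distinct note names are Eb, Gb, Bb, Ab, C. Stacked in thirds they read Ab–C–Eb–Gb–Bb, which is a dominant ninth chord on Ab.
With the fifth (Eb) in the bass, the chord is in second inversion.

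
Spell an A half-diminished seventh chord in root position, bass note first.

A, C, Eb, G

A half-diminished seventh is A–C–Eb–G. Root position puts the root (A) in the bass, with the remaining tones above: A, C, Eb, G.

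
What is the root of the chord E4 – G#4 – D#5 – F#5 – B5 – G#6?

E

Reordering E, G#, D#, F#, B into stacked thirds gives E–G#–B–D#–F#; the bottom of that stack, E, is the root.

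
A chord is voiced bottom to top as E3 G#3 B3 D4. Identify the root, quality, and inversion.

E dominant seventh, root position

The pitch classes E, G#, B, D arrange in thirds as E–G#–B–D: an E dominant seventh chord.
With the root (E) in the bass, the chord is in root position (figured bass 7).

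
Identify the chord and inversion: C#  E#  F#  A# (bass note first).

The pitch classes C#, E#, F#, A# arrange in thirds as F#–A#–C#–E#: an F# major seventh chord.
The lowest note is C#, the fifth of the chord, so this is second inversion (figured bass 4/3).

F# major seventh, second inversion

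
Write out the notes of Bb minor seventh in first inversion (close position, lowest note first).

Db, F, Ab, Bb

Bb minor seventh is Bb–Db–F–Ab. First inversion puts the third (Db) in the bass, with the remaining tones above: Db, F, Ab, Bb.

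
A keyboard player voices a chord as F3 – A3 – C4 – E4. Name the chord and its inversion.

F major seventh, root position

Reducing to letter names: F, A, C, E. These stack in thirds as F–A–C–E — an F major seventh chord.
The lowest note is F, the root of the chord, so this is root position (figured bass 7).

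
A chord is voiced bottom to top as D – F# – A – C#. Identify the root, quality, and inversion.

The pitch classes D, F#, A, C# arrange in thirds as D–F#–A–C#: a D major seventh chord.
With the root (D) in the bass, the chord is in root position (figured bass 7).

D major seventh, root position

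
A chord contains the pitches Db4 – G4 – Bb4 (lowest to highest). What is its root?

The distinct letter names are Db, G, Bb. Arranged as a stack of thirds they read G–Bb–Db, so G is the root (a G diminished triad).

G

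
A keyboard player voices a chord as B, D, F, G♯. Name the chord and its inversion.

G# diminished seventh, first inversion

Reducing to letter names: B, D, F, G#. These stack in thirds as G#–B–D–F — a G# diminished seventh chord.
With the third (B) in the bass, the chord is in first inversion (figured bass 6/5).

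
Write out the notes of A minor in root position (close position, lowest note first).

Spelling A minor: A–C–E. In root position the root is bass, giving A, C, E from the bottom.

A, C, E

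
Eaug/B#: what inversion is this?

Eaug/B# means E augmented with B# in the bass. B# is the fifth of E augmented (E–G#–B#), so this is second inversion.

second inversion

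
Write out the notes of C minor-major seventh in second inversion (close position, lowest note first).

Spelling C minor-major seventh: C–Eb–G–B. In second inversion the fifth is bass, giving G, B, C, Eb from the bottom.

G, B, C, Eb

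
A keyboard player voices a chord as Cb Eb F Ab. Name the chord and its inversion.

F half-diminished seventh, second inversion

Reducing to letter names: Cb, Eb, F, Ab. These stack in thirds as F–Ab–Cb–Eb — an F half-diminished seventh chord.
The lowest note is Cb, the fifth of the chord, so this is second inversion (figured bass 4/3).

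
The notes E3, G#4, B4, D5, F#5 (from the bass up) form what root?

E

E, G#, B, D, F# are the tones of an E dominant ninth chord (E–G#–B–D–F#), making E the root.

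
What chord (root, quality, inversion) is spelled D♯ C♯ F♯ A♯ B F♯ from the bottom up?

B major ninth, first inversion

Reducing to letter names: D#, C#, F#, A#, B. These stack in thirds as B–D#–F#–A#–C# — a B major ninth chord.
With the third (D#) in the bass, the chord is in first inversion.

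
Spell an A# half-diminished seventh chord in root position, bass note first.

A# half-diminished seventh is A#–C#–E–G#. Root position puts the root (A#) in the bass, with the remaining tones above: A#, C#, E, G#.

A#, C#, E, G#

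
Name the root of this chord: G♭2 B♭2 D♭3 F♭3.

Gb

Gb, Bb, Db, Fb are the tones of a Gb dominant seventh chord (Gb–Bb–Db–Fb), making Gb the root.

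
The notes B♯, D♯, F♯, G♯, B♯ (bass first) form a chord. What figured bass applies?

The notes B#, D#, F#, G# stack in thirds as G#–B#–D#–F# — a G# dominant seventh chord. The bass B# is the third, so this is first inversion: figured 6/5.

6/5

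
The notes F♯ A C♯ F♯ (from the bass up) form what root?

Reordering F#, A, C# into stacked thirds gives F#–A–C#; the bottom of that stack, F#, is the root.

F#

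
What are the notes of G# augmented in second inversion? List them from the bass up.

D##, G#, B#

Spelling G# augmented: G#–B#–D##. In second inversion the fifth is bass, giving D##, G#, B# from the bottom.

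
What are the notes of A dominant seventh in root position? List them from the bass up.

Spelling A dominant seventh: A–C#–E–G. In root position the root is bass, giving A, C#, E, G from the bottom.

A, C#, E, G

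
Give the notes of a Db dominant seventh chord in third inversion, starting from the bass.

Db dominant seventh is Db–F–Ab–Cb. Third inversion puts the seventh (Cb) in the bass, with the remaining tones above: Cb, Db, F, Ab.

Cb, Db, F, Ab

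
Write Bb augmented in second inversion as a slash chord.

Bbaug/F#

Second inversion of Bb augmented has the fifth (F#) in the bass. As a slash chord: Bbaug/F#.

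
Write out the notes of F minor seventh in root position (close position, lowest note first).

F minor seventh is F–Ab–C–Eb. Root position puts the root (F) in the bass, with the remaining tones above: F, Ab, C, Eb.

F, Ab, C, Eb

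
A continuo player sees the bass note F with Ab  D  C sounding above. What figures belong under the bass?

6/5

The notes F, Ab, D, C stack in thirds as D–F–Ab–C — a D half-diminished seventh chord. The bass F is the third, so this is first inversion: figured 6/5.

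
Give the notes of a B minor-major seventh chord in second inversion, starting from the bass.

F#, A#, B, D

Spelling B minor-major seventh: B–D–F#–A#. In second inversion the fifth is bass, giving F#, A#, B, D from the bottom.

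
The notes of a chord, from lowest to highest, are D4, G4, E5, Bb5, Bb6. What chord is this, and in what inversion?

E half-diminished seventh, third inversion

The distinct note names are D, G, E, Bb. Stacked in thirds they read E–G–Bb–D, which is a half-diminished seventh chord on E.
With the seventh (D) in the bass, the chord is in third inversion (figured bass 4/2).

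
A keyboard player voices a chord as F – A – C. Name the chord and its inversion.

The pitch classes F, A, C arrange in thirds as F–A–C: an F major triad.
With the root (F) in the bass, the chord is in root position (figured bass 5/3).

F major, root position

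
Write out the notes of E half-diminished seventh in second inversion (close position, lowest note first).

The chord tones are E–G–Bb–D. With the fifth (Bb) lowest for second inversion: Bb, D, E, G.

Bb, D, E, G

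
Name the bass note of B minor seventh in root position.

B

The root of B minor seventh (B–D–F#–A) is B; that is the bass in root position.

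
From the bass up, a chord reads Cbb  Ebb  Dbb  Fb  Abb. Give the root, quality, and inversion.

The distinct note names are Cbb, Ebb, Dbb, Fb, Abb. Stacked in thirds they read Dbb–Fb–Abb–Cbb–Ebb, which is a dominant ninth chord on Dbb.
The lowest note is Cbb, the seventh of the chord, so this is third inversion.

Dbb dominant ninth, third inversion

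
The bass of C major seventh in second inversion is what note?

G

C major seventh is C–E–G–B. Second inversion places the fifth in the bass: G.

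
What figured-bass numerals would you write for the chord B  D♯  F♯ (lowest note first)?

5/3

The notes B, D#, F# stack in thirds as B–D#–F# — a B major triad. The bass B is the root, so this is root position: figured 5/3.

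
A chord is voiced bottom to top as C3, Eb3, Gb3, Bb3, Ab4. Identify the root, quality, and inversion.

Reducing to letter names: C, Eb, Gb, Bb, Ab. These stack in thirds as Ab–C–Eb–Gb–Bb — an Ab dominant ninth chord.
The lowest note is C, the third of the chord, so this is first inversion.

Ab dominant ninth, first inversion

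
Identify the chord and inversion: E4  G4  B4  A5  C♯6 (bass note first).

A dominant ninth, second inversion

The pitch classes E, G, B, A, C# arrange in thirds as A–C#–E–G–B: an A dominant ninth chord.
E is the fifth of A dominant ninth; fifth in the bass means second inversion.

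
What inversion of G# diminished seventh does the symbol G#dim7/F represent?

G#dim7/F means G# diminished seventh with F in the bass. F is the seventh of G# diminished seventh (G#–B–D–F), so this is third inversion.

third inversion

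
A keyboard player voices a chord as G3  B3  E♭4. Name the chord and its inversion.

Eb augmented, first inversion

Reducing to letter names: G, B, Eb. These stack in thirds as Eb–G–B — an Eb augmented triad.
The lowest note is G, the third of the chord, so this is first inversion (figured bass 6).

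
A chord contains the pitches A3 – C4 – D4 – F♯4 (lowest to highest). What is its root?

Reordering A, C, D, F# into stacked thirds gives D–F#–A–C; the bottom of that stack, D, is the root.

D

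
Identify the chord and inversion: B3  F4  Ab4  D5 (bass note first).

B diminished seventh, root position

Reducing to letter names: B, F, Ab, D. These stack in thirds as B–D–F–Ab — a B diminished seventh chord.
With the root (B) in the bass, the chord is in root position (figured bass 7).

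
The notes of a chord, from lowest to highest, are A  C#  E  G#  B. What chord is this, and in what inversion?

A major ninth, root position

The distinct note names are A, C#, E, G#, B. Stacked in thirds they read A–C#–E–G#–B, which is a major ninth chord on A.
A is the root of A major ninth; root in the bass means root position.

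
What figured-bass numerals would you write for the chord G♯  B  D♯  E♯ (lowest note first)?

6/5

The notes G#, B, D#, E# stack in thirds as E#–G#–B–D# — an E# half-diminished seventh chord. The bass G# is the third, so this is first inversion: figured 6/5.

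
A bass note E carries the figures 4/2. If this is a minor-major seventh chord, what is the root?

F

The figures 4/2 mean the seventh of the chord is in the bass. If E is the seventh of a minor-major seventh chord, the root is F (chord tones F–Ab–C–E).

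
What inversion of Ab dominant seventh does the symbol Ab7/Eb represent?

second inversion

Ab7/Eb means Ab dominant seventh with Eb in the bass. Eb is the fifth of Ab dominant seventh (Ab–C–Eb–Gb), so this is second inversion.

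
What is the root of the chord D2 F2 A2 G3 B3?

D, F, A, G, B are the tones of a G dominant ninth chord (G–B–D–F–A), making G the root.

G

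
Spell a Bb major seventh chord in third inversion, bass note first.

A, Bb, D, F

The chord tones are Bb–D–F–A. With the seventh (A) lowest for third inversion: A, Bb, D, F.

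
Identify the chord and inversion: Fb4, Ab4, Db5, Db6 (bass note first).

Db minor, first inversion

The distinct note names are Fb, Ab, Db. Stacked in thirds they read Db–Fb–Ab, which is a minor triad on Db.
The lowest note is Fb, the third of the chord, so this is first inversion (figured bass 6).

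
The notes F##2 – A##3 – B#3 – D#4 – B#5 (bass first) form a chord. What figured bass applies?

The notes F##, A##, B#, D# stack in thirds as B#–D#–F##–A## — a B# minor-major seventh chord. The bass F## is the fifth, so this is second inversion: figured 4/3.

4/3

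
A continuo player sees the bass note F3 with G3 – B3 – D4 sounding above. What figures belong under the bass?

The notes F, G, B, D stack in thirds as G–B–D–F — a G dominant seventh chord. The bass F is the seventh, so this is third inversion: figured 4/2.

4/2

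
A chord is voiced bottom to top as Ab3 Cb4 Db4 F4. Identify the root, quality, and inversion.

Db dominant seventh, second inversion

The pitch classes Ab, Cb, Db, F arrange in thirds as Db–F–Ab–Cb: a Db dominant seventh chord.
With the fifth (Ab) in the bass, the chord is in second inversion (figured bass 4/3).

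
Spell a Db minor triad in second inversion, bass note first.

Ab, Db, Fb

Db minor is Db–Fb–Ab. Second inversion puts the fifth (Ab) in the bass, with the remaining tones above: Ab, Db, Fb.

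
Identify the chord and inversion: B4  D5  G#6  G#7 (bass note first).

The pitch classes B, D, G# arrange in thirds as G#–B–D: a G# diminished triad.
The lowest note is B, the third of the chord, so this is first inversion (figured bass 6).

G# diminished, first inversion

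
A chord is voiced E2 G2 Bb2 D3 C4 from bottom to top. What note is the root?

Reordering E, G, Bb, D, C into stacked thirds gives C–E–G–Bb–D; the bottom of that stack, C, is the root.

C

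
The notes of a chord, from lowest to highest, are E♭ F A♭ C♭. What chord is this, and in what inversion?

The pitch classes Eb, F, Ab, Cb arrange in thirds as F–Ab–Cb–Eb: an F half-diminished seventh chord.
With the seventh (Eb) in the bass, the chord is in third inversion (figured bass 4/2).

F half-diminished seventh, third inversion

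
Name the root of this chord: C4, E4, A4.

Reordering C, E, A into stacked thirds gives A–C–E; the bottom of that stack, A, is the root.

A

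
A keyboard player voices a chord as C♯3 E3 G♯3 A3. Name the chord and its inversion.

The pitch classes C#, E, G#, A arrange in thirds as A–C#–E–G#: an A major seventh chord.
C# is the third of A major seventh; third in the bass means first inversion (figured bass 6/5).

A major seventh, first inversion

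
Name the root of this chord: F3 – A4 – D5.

Reordering F, A, D into stacked thirds gives D–F–A; the bottom of that stack, D, is the root.

D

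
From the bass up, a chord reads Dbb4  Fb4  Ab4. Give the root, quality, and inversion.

Dbb augmented, root position

The pitch classes Dbb, Fb, Ab arrange in thirds as Dbb–Fb–Ab: a Dbb augmented triad.
With the root (Dbb) in the bass, the chord is in root position (figured bass 5/3).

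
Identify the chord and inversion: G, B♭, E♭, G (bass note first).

Eb major, first inversion

The pitch classes G, Bb, Eb arrange in thirds as Eb–G–Bb: an Eb major triad.
G is the third of Eb major; third in the bass means first inversion (figured bass 6).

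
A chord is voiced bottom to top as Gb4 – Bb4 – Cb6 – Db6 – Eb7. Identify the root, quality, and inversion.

Cb major ninth, second inversion

Reducing to letter names: Gb, Bb, Cb, Db, Eb. These stack in thirds as Cb–Eb–Gb–Bb–Db — a Cb major ninth chord.
Gb is the fifth of Cb major ninth; fifth in the bass means second inversion.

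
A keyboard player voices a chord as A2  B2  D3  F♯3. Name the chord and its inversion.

B minor seventh, third inversion

The pitch classes A, B, D, F# arrange in thirds as B–D–F#–A: a B minor seventh chord.
With the seventh (A) in the bass, the chord is in third inversion (figured bass 4/2).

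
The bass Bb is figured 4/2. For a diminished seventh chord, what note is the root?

The figures 4/2 mean the seventh of the chord is in the bass. If Bb is the seventh of a diminished seventh chord, the root is C# (chord tones C#–E–G–Bb).

C#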